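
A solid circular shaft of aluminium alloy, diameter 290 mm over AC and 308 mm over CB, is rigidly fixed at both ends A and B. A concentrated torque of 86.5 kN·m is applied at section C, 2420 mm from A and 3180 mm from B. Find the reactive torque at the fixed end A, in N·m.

43900 N·m

Compatibility: T_A·a/J_AC = T_B·b/J_CB with T_A + T_B = T₀.
J_AC = 6.94×10^-4 m⁴, J_CB = 8.83×10^-4 m⁴, so T_A = T₀·(J_AC/a)/((J_AC/a)+(J_CB/b)) = 43950 N·m, T_B = 42550 N·m.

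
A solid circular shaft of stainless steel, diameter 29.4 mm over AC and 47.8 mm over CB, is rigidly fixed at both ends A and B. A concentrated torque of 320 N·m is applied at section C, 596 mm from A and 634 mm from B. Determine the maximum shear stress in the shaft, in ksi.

Compatibility: T_A·a/J_AC = T_B·b/J_CB with T_A + T_B = T₀.
J_AC = 7.33×10^-8 m⁴, J_CB = 5.13×10^-7 m⁴, so T_A = T₀·(J_AC/a)/((J_AC/a)+(J_CB/b)) = 42.28 N·m, T_B = 277.7 N·m.
τ in each portion: τ_AC = 8.47×10^6 Pa, τ_CB = 1.30×10^7 Pa; maximum is in CB.
τ_max = T_CB·r/J = 277.7·0.0239/5.13×10^-7 = 1.295×10^7 Pa.

1.88 ksi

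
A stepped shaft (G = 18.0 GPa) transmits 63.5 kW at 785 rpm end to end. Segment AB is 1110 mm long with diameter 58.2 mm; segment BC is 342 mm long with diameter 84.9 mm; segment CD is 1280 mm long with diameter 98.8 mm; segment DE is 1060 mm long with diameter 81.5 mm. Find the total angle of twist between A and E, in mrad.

ω = 2π·785/60 = 82.21 rad/s, so T = P/ω = 63.5×10³ / 82.21 = 772.5 N·m.
J_AB = π(0.0582)⁴/32 = 1.13×10^-6 m⁴; J_BC = π(0.0849)⁴/32 = 5.10×10^-6 m⁴; J_CD = π(0.0988)⁴/32 = 9.35×10^-6 m⁴; J_DE = π(0.0815)⁴/32 = 4.33×10^-6 m⁴.
θ = (T/G)·Σ L_i/J_i = (772.5/18.0×10⁹)·(1.11/1.13×10^-6 + 0.342/5.10×10^-6 + 1.28/9.35×10^-6 + 1.06/4.33×10^-6) = 0.06154 rad.

61.5 mrad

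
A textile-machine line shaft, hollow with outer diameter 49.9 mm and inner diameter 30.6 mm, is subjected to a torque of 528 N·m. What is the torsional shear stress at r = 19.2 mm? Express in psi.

J = π(d_o⁴ − d_i⁴)/32 = π(0.0499⁴ − 0.0306⁴)/32 = 5.226×10^-7 m⁴.
Shear stress varies linearly with radius: τ = T·r/J = 528.0 × 0.0192 / 5.226×10^-7 = 1.940×10^7 Pa.

2810 psi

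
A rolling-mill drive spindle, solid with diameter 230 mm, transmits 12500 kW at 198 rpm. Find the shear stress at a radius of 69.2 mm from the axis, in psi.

ω = 2π·198/60 = 20.73 rad/s, so T = P/ω = 12500×10³ / 20.73 = 602900 N·m.
J = πd⁴/32 = π(0.230)⁴/32 = 2.747×10^-4 m⁴.
Shear stress varies linearly with radius: τ = T·r/J = 602900 × 0.0692 / 2.747×10^-4 = 1.518×10^8 Pa.

22000 psi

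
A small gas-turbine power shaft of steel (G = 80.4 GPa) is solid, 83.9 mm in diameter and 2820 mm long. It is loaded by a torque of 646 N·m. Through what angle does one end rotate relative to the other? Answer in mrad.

4.66 mrad

J = πd⁴/32 = π(0.0839)⁴/32 = 4.865×10^-6 m⁴.
θ = T·L/(G·J) = 646.0 × 2.82 / (80.4×10⁹ × 4.865×10^-6) = 4.658×10^-3 rad.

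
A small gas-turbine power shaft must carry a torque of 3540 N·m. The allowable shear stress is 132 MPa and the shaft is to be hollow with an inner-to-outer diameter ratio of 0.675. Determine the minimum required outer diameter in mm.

For a hollow shaft with d_i/d_o = 0.675: τ_max = 16T/(π d_o³ (1−k⁴)), so d_o = [16T/(π τ_allow (1−k⁴))]^(1/3) = [16·3540/(π·1.32×10^8·0.7924)]^(1/3) = 0.05565 m.

55.7 mm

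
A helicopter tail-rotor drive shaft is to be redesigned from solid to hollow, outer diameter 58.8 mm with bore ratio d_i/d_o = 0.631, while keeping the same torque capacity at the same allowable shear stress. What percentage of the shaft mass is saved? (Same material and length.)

Equal τ_max and T ⇒ the solid shaft needs d_s³ = d_o³(1−k⁴), so d_s = 58.8·(1−0.631⁴)^(1/3) = 55.51 mm.
Area ratio A_h/A_s = d_o²(1−k²)/d_s² = (1−k²)/(1−k⁴)^(2/3) = 0.6752.
Mass saving = 1 − 0.6752 = 32.5 %.

32.5 %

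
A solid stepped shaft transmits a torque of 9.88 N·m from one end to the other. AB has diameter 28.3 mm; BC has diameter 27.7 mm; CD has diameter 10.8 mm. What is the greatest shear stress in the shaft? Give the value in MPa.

39.9 MPa

Under the same torque, τ_max = 16T/(πd³) is largest where d is smallest — segment CD (d = 10.8 mm).
τ_max = 16·9.880/(π·(0.0108)³) = 3.994×10^7 Pa.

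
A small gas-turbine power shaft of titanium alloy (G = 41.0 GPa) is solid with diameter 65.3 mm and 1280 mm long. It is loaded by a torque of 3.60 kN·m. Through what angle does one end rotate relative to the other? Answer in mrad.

63.0 mrad

J = πd⁴/32 = π(0.0653)⁴/32 = 1.785×10^-6 m⁴.
θ = T·L/(G·J) = 3600 × 1.28 / (41.0×10⁹ × 1.785×10^-6) = 0.06296 rad.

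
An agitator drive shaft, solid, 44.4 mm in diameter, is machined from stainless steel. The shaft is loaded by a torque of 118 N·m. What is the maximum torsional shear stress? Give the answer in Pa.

J = πd⁴/32 = π(0.0444)⁴/32 = 3.815×10^-7 m⁴.
τ_max = T·r/J = 118.0 × 0.0222 / 3.815×10^-7 = 6.866×10^6 Pa.

6.87e6 Pa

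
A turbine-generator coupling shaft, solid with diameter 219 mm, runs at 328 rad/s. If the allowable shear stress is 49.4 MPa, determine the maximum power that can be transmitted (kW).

33400 kW

J = πd⁴/32 = π(0.219)⁴/32 = 2.258×10^-4 m⁴.
T_max = τ_allow·J/r = 4.94×10^7 × 2.258×10^-4 / 0.110 = 101900 N·m.
ω = 328 rad/s, so P_max = T_max·ω = 3.342×10^7 W.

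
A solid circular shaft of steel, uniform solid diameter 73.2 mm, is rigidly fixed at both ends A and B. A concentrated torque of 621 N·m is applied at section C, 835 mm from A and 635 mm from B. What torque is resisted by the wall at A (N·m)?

With uniform GJ and both ends fixed, compatibility θ_AC = θ_CB gives T_A·a = T_B·b, together with T_A + T_B = T₀.
T_A = T₀·b/(a+b) = 621.0·635/1470 = 268.3 N·m; T_B = 352.7 N·m.

268 N·m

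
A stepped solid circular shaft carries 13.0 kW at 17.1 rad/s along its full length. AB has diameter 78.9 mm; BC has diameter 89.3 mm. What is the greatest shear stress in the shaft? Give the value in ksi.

ω = 17.1 rad/s, so T = P/ω = 13.0×10³ / 17.10 = 760.2 N·m.
Under the same torque, τ_max = 16T/(πd³) is largest where d is smallest — segment AB (d = 78.9 mm).
τ_max = 16·760.2/(π·(0.0789)³) = 7.883×10^6 Pa.

1.14 ksi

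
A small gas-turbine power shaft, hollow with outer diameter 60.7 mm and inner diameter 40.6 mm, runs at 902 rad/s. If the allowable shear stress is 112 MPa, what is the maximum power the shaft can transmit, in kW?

J = π(d_o⁴ − d_i⁴)/32 = π(0.0607⁴ − 0.0406⁴)/32 = 1.066×10^-6 m⁴.
T_max = τ_allow·J/r = 1.12×10^8 × 1.066×10^-6 / 0.0304 = 3934 N·m.
ω = 902 rad/s, so P_max = T_max·ω = 3.548×10^6 W.

3550 kW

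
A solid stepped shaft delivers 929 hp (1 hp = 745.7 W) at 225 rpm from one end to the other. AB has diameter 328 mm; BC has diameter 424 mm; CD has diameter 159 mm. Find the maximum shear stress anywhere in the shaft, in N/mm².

37.3 N/mm²

ω = 2π·225/60 = 23.56 rad/s, so T = P/ω = 929×745.7 / 23.56 = 29400 N·m.
Under the same torque, τ_max = 16T/(πd³) is largest where d is smallest — segment CD (d = 159 mm).
τ_max = 16·29400/(π·(0.159)³) = 3.725×10^7 Pa.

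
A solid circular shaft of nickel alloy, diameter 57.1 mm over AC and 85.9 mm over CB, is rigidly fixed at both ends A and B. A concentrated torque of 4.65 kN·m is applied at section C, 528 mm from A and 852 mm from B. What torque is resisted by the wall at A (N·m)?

Compatibility: T_A·a/J_AC = T_B·b/J_CB with T_A + T_B = T₀.
J_AC = 1.04×10^-6 m⁴, J_CB = 5.35×10^-6 m⁴, so T_A = T₀·(J_AC/a)/((J_AC/a)+(J_CB/b)) = 1114 N·m, T_B = 3536 N·m.

1110 N·m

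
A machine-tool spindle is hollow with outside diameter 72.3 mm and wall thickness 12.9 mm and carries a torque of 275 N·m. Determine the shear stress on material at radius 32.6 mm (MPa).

J = π(d_o⁴ − d_i⁴)/32 = π(0.0723⁴ − 0.0465⁴)/32 = 2.224×10^-6 m⁴.
Shear stress varies linearly with radius: τ = T·r/J = 275.0 × 0.0326 / 2.224×10^-6 = 4.032×10^6 Pa.

4.03 MPa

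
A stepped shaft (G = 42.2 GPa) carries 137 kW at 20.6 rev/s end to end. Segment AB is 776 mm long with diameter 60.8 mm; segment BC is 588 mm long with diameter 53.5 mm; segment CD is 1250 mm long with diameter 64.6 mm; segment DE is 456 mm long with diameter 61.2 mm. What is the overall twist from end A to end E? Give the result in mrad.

ω = 2π·20.6 = 129.4 rad/s, so T = P/ω = 137×10³ / 129.4 = 1058 N·m.
J_AB = π(0.0608)⁴/32 = 1.34×10^-6 m⁴; J_BC = π(0.0535)⁴/32 = 8.04×10^-7 m⁴; J_CD = π(0.0646)⁴/32 = 1.71×10^-6 m⁴; J_DE = π(0.0612)⁴/32 = 1.38×10^-6 m⁴.
θ = (T/G)·Σ L_i/J_i = (1058/42.2×10⁹)·(0.776/1.34×10^-6 + 0.588/8.04×10^-7 + 1.25/1.71×10^-6 + 0.456/1.38×10^-6) = 0.05949 rad.

59.5 mrad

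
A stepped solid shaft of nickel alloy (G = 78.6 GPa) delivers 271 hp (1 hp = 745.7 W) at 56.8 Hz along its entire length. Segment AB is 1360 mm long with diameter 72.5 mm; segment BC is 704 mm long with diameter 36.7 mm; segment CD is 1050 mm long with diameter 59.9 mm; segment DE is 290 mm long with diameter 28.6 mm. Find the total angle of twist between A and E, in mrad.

69.9 mrad

ω = 2π·56.8 = 356.9 rad/s, so T = P/ω = 271×745.7 / 356.9 = 566.2 N·m.
J_AB = π(0.0725)⁴/32 = 2.71×10^-6 m⁴; J_BC = π(0.0367)⁴/32 = 1.78×10^-7 m⁴; J_CD = π(0.0599)⁴/32 = 1.26×10^-6 m⁴; J_DE = π(0.0286)⁴/32 = 6.57×10^-8 m⁴.
θ = (T/G)·Σ L_i/J_i = (566.2/78.6×10⁹)·(1.36/2.71×10^-6 + 0.704/1.78×10^-7 + 1.05/1.26×10^-6 + 0.290/6.57×10^-8) = 0.06988 rad.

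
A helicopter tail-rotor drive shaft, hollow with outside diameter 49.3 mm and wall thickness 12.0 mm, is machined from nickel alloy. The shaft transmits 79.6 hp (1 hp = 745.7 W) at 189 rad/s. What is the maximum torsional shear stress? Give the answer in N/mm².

14.3 N/mm²

ω = 189 rad/s, so T = P/ω = 79.6×745.7 / 189.0 = 314.1 N·m.
J = π(d_o⁴ − d_i⁴)/32 = π(0.0493⁴ − 0.0253⁴)/32 = 5.397×10^-7 m⁴.
τ_max = T·r/J = 314.1 × 0.0246 / 5.397×10^-7 = 1.434×10^7 Pa.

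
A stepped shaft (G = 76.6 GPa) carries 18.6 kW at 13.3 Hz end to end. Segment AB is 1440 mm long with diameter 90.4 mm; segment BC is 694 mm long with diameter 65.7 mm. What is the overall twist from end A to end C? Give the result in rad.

ω = 2π·13.3 = 83.57 rad/s, so T = P/ω = 18.6×10³ / 83.57 = 222.6 N·m.
J_AB = π(0.0904)⁴/32 = 6.56×10^-6 m⁴; J_BC = π(0.0657)⁴/32 = 1.83×10^-6 m⁴.
θ = (T/G)·Σ L_i/J_i = (222.6/76.6×10⁹)·(1.44/6.56×10^-6 + 0.694/1.83×10^-6) = 1.741×10^-3 rad.

0.00174 rad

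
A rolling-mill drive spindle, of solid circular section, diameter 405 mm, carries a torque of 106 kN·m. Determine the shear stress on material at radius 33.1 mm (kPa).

J = πd⁴/32 = π(0.405)⁴/32 = 2.641×10^-3 m⁴.
Shear stress varies linearly with radius: τ = T·r/J = 106000 × 0.0331 / 2.641×10^-3 = 1.328×10^6 Pa.

1330 kPa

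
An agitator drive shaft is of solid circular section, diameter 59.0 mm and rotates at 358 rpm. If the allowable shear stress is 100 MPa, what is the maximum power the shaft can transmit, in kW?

J = πd⁴/32 = π(0.0590)⁴/32 = 1.190×10^-6 m⁴.
T_max = τ_allow·J/r = 1.00×10^8 × 1.190×10^-6 / 0.0295 = 4033 N·m.
ω = 2π·358/60 = 37.49 rad/s, so P_max = T_max·ω = 1.512×10^5 W.

151 kW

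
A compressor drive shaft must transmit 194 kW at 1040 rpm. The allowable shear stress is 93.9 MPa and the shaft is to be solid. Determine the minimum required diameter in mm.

ω = 2π·1040/60 = 108.9 rad/s, so T = P/ω = 194×10³ / 108.9 = 1781 N·m.
For a solid shaft τ_max = 16T/(πd³), so d = (16T/(π τ_allow))^(1/3) = (16·1781/(π·9.39×10^7))^(1/3) = 0.04589 m.

45.9 mm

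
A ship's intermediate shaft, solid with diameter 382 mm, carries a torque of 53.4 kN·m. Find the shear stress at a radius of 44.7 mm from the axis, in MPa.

J = πd⁴/32 = π(0.382)⁴/32 = 2.091×10^-3 m⁴.
Shear stress varies linearly with radius: τ = T·r/J = 53400 × 0.0447 / 2.091×10^-3 = 1.142×10^6 Pa.

1.14 MPa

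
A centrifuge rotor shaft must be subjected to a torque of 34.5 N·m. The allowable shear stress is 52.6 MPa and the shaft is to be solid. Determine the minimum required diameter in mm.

For a solid shaft τ_max = 16T/(πd³), so d = (16T/(π τ_allow))^(1/3) = (16·34.50/(π·5.26×10^7))^(1/3) = 0.01495 m.

14.9 mm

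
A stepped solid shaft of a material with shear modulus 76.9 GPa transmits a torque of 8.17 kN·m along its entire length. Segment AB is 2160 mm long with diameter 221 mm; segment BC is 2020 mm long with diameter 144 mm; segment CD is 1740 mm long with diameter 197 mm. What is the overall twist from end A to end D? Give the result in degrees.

J_AB = π(0.221)⁴/32 = 2.34×10^-4 m⁴; J_BC = π(0.144)⁴/32 = 4.22×10^-5 m⁴; J_CD = π(0.197)⁴/32 = 1.48×10^-4 m⁴.
θ = (T/G)·Σ L_i/J_i = (8170/76.9×10⁹)·(2.16/2.34×10^-4 + 2.02/4.22×10^-5 + 1.74/1.48×10^-4) = 7.314×10^-3 rad.

0.419°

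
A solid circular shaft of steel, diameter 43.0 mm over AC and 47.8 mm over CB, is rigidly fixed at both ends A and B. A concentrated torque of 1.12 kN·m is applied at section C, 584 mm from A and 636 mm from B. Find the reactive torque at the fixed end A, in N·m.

466 N·m

Compatibility: T_A·a/J_AC = T_B·b/J_CB with T_A + T_B = T₀.
J_AC = 3.36×10^-7 m⁴, J_CB = 5.13×10^-7 m⁴, so T_A = T₀·(J_AC/a)/((J_AC/a)+(J_CB/b)) = 466.2 N·m, T_B = 653.8 N·m.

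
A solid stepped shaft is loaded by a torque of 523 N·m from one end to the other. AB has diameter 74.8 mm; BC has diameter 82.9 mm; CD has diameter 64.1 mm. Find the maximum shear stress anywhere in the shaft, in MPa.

Under the same torque, τ_max = 16T/(πd³) is largest where d is smallest — segment CD (d = 64.1 mm).
τ_max = 16·523.0/(π·(0.0641)³) = 1.011×10^7 Pa.

10.1 MPa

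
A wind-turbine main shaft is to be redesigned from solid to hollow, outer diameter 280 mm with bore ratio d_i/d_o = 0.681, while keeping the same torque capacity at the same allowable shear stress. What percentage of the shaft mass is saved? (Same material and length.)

Equal τ_max and T ⇒ the solid shaft needs d_s³ = d_o³(1−k⁴), so d_s = 280·(1−0.681⁴)^(1/3) = 258.3 mm.
Area ratio A_h/A_s = d_o²(1−k²)/d_s² = (1−k²)/(1−k⁴)^(2/3) = 0.6302.
Mass saving = 1 − 0.6302 = 37.0 %.

37.0 %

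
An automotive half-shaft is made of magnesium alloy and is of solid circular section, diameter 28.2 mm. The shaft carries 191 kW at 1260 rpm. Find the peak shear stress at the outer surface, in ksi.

ω = 2π·1260/60 = 131.9 rad/s, so T = P/ω = 191×10³ / 131.9 = 1448 N·m.
J = πd⁴/32 = π(0.0282)⁴/32 = 6.209×10^-8 m⁴.
τ_max = T·r/J = 1448 × 0.0141 / 6.209×10^-8 = 3.287×10^8 Pa.

47.7 ksi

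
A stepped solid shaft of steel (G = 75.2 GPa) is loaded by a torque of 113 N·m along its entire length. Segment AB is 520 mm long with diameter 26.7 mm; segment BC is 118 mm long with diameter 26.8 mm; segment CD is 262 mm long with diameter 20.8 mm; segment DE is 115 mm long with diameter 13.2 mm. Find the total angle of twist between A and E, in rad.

J_AB = π(0.0267)⁴/32 = 4.99×10^-8 m⁴; J_BC = π(0.0268)⁴/32 = 5.06×10^-8 m⁴; J_CD = π(0.0208)⁴/32 = 1.84×10^-8 m⁴; J_DE = π(0.0132)⁴/32 = 2.98×10^-9 m⁴.
θ = (T/G)·Σ L_i/J_i = (113.0/75.2×10⁹)·(0.520/4.99×10^-8 + 0.118/5.06×10^-8 + 0.262/1.84×10^-8 + 0.115/2.98×10^-9) = 0.09856 rad.

0.0986 rad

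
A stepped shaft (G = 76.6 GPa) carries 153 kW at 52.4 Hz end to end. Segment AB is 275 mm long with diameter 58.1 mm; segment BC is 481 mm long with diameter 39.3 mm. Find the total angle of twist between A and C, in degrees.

0.799°

ω = 2π·52.4 = 329.2 rad/s, so T = P/ω = 153×10³ / 329.2 = 464.7 N·m.
J_AB = π(0.0581)⁴/32 = 1.12×10^-6 m⁴; J_BC = π(0.0393)⁴/32 = 2.34×10^-7 m⁴.
θ = (T/G)·Σ L_i/J_i = (464.7/76.6×10⁹)·(0.275/1.12×10^-6 + 0.481/2.34×10^-7) = 0.01395 rad.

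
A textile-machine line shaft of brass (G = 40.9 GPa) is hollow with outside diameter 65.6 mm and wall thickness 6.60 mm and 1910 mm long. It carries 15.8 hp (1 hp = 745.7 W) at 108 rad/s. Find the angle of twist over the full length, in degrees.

0.271°

ω = 108 rad/s, so T = P/ω = 15.8×745.7 / 108.0 = 109.1 N·m.
J = π(d_o⁴ − d_i⁴)/32 = π(0.0656⁴ − 0.0524⁴)/32 = 1.078×10^-6 m⁴.
θ = T·L/(G·J) = 109.1 × 1.91 / (40.9×10⁹ × 1.078×10^-6) = 4.726×10^-3 rad.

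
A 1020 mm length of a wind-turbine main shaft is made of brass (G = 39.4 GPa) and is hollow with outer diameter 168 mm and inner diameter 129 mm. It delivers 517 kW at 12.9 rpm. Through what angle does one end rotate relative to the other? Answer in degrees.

ω = 2π·12.9/60 = 1.351 rad/s, so T = P/ω = 517×10³ / 1.351 = 382700 N·m.
J = π(d_o⁴ − d_i⁴)/32 = π(0.168⁴ − 0.129⁴)/32 = 5.102×10^-5 m⁴.
θ = T·L/(G·J) = 382700 × 1.02 / (39.4×10⁹ × 5.102×10^-5) = 0.1942 rad.

11.1°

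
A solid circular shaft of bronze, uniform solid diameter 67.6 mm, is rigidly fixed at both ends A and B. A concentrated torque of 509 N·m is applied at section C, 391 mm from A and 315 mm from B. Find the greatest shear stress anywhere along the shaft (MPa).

4.65 MPa

With uniform GJ and both ends fixed, compatibility θ_AC = θ_CB gives T_A·a = T_B·b, together with T_A + T_B = T₀.
T_A = T₀·b/(a+b) = 509.0·315/706.0 = 227.1 N·m; T_B = 281.9 N·m.
τ in each portion: τ_AC = 3.74×10^6 Pa, τ_CB = 4.65×10^6 Pa; maximum is in CB.
τ_max = T_CB·r/J = 281.9·0.0338/2.05×10^-6 = 4.648×10^6 Pa.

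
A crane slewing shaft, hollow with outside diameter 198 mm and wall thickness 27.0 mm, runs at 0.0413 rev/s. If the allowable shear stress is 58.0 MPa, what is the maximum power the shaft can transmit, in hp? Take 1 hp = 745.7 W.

22.2 hp

J = π(d_o⁴ − d_i⁴)/32 = π(0.198⁴ − 0.144⁴)/32 = 1.087×10^-4 m⁴.
T_max = τ_allow·J/r = 5.80×10^7 × 1.087×10^-4 / 0.0990 = 63670 N·m.
ω = 2π·0.0413 = 0.2595 rad/s, so P_max = T_max·ω = 1.652×10^4 W.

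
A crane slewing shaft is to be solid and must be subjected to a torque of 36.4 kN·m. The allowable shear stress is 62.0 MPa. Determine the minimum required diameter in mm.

For a solid shaft τ_max = 16T/(πd³), so d = (16T/(π τ_allow))^(1/3) = (16·36400/(π·6.20×10^7))^(1/3) = 0.1441 m.

144 mm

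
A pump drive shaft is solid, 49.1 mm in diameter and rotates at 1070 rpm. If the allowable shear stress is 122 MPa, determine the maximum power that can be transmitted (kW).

J = πd⁴/32 = π(0.0491)⁴/32 = 5.706×10^-7 m⁴.
T_max = τ_allow·J/r = 1.22×10^8 × 5.706×10^-7 / 0.0246 = 2836 N·m.
ω = 2π·1070/60 = 112.1 rad/s, so P_max = T_max·ω = 3.177×10^5 W.

318 kW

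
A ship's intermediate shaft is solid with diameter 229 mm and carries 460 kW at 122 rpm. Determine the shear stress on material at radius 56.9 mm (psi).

1100 psi

ω = 2π·122/60 = 12.78 rad/s, so T = P/ω = 460×10³ / 12.78 = 36010 N·m.
J = πd⁴/32 = π(0.229)⁴/32 = 2.700×10^-4 m⁴.
Shear stress varies linearly with radius: τ = T·r/J = 36010 × 0.0569 / 2.700×10^-4 = 7.588×10^6 Pa.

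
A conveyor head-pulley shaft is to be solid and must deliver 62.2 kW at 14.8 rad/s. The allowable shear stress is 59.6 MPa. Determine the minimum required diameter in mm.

ω = 14.8 rad/s, so T = P/ω = 62.2×10³ / 14.80 = 4203 N·m.
For a solid shaft τ_max = 16T/(πd³), so d = (16T/(π τ_allow))^(1/3) = (16·4203/(π·5.96×10^7))^(1/3) = 0.07108 m.

71.1 mm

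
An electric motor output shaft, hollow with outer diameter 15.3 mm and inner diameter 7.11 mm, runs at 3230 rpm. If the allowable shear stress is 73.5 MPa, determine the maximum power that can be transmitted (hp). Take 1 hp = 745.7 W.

22.4 hp

J = π(d_o⁴ − d_i⁴)/32 = π(0.0153⁴ − 0.00711⁴)/32 = 5.129×10^-9 m⁴.
T_max = τ_allow·J/r = 7.35×10^7 × 5.129×10^-9 / 0.00765 = 49.28 N·m.
ω = 2π·3230/60 = 338.2 rad/s, so P_max = T_max·ω = 1.667×10^4 W.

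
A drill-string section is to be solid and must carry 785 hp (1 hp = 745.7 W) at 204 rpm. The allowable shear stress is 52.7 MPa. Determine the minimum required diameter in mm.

ω = 2π·204/60 = 21.36 rad/s, so T = P/ω = 785×745.7 / 21.36 = 27400 N·m.
For a solid shaft τ_max = 16T/(πd³), so d = (16T/(π τ_allow))^(1/3) = (16·27400/(π·5.27×10^7))^(1/3) = 0.1383 m.

138 mm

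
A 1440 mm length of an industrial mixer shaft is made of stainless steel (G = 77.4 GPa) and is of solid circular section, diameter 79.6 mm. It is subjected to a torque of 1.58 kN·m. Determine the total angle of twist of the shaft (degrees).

J = πd⁴/32 = π(0.0796)⁴/32 = 3.941×10^-6 m⁴.
θ = T·L/(G·J) = 1580 × 1.44 / (77.4×10⁹ × 3.941×10^-6) = 7.458×10^-3 rad.

0.427°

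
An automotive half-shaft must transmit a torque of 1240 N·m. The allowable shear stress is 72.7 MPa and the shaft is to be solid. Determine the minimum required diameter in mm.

44.3 mm

For a solid shaft τ_max = 16T/(πd³), so d = (16T/(π τ_allow))^(1/3) = (16·1240/(π·7.27×10^7))^(1/3) = 0.04429 m.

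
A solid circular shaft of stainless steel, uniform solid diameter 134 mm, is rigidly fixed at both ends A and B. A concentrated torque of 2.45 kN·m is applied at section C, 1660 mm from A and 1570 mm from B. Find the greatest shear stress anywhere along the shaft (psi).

387 psi

With uniform GJ and both ends fixed, compatibility θ_AC = θ_CB gives T_A·a = T_B·b, together with T_A + T_B = T₀.
T_A = T₀·b/(a+b) = 2450·1570/3230 = 1191 N·m; T_B = 1259 N·m.
τ in each portion: τ_AC = 2.52×10^6 Pa, τ_CB = 2.67×10^6 Pa; maximum is in CB.
τ_max = T_CB·r/J = 1259·0.0670/3.17×10^-5 = 2.665×10^6 Pa.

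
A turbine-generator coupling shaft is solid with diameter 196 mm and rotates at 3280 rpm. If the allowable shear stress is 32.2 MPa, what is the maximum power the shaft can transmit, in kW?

J = πd⁴/32 = π(0.196)⁴/32 = 1.449×10^-4 m⁴.
T_max = τ_allow·J/r = 3.22×10^7 × 1.449×10^-4 / 0.0980 = 47610 N·m.
ω = 2π·3280/60 = 343.5 rad/s, so P_max = T_max·ω = 1.635×10^7 W.

16400 kW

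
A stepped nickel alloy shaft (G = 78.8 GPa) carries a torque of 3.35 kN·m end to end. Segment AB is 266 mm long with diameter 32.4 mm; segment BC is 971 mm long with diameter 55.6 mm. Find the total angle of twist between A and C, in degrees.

J_AB = π(0.0324)⁴/32 = 1.08×10^-7 m⁴; J_BC = π(0.0556)⁴/32 = 9.38×10^-7 m⁴.
θ = (T/G)·Σ L_i/J_i = (3350/78.8×10⁹)·(0.266/1.08×10^-7 + 0.971/9.38×10^-7) = 0.1485 rad.

8.51°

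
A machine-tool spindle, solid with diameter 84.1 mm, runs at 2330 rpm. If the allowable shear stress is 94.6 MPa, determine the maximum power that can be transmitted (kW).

2700 kW

J = πd⁴/32 = π(0.0841)⁴/32 = 4.911×10^-6 m⁴.
T_max = τ_allow·J/r = 9.46×10^7 × 4.911×10^-6 / 0.0420 = 11050 N·m.
ω = 2π·2330/60 = 244.0 rad/s, so P_max = T_max·ω = 2.696×10^6 W.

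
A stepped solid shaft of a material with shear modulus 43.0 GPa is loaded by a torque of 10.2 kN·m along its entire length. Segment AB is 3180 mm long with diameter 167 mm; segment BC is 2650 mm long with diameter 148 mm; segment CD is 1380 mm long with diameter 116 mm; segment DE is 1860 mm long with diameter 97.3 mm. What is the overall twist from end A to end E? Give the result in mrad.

91.8 mrad

J_AB = π(0.167)⁴/32 = 7.64×10^-5 m⁴; J_BC = π(0.148)⁴/32 = 4.71×10^-5 m⁴; J_CD = π(0.116)⁴/32 = 1.78×10^-5 m⁴; J_DE = π(0.0973)⁴/32 = 8.80×10^-6 m⁴.
θ = (T/G)·Σ L_i/J_i = (10200/43.0×10⁹)·(3.18/7.64×10^-5 + 2.65/4.71×10^-5 + 1.38/1.78×10^-5 + 1.86/8.80×10^-6) = 0.09178 rad.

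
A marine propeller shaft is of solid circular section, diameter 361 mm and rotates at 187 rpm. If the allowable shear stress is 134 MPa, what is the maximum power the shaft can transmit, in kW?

24200 kW

J = πd⁴/32 = π(0.361)⁴/32 = 1.667×10^-3 m⁴.
T_max = τ_allow·J/r = 1.34×10^8 × 1.667×10^-3 / 0.180 = 1.238e6 N·m.
ω = 2π·187/60 = 19.58 rad/s, so P_max = T_max·ω = 2.424×10^7 W.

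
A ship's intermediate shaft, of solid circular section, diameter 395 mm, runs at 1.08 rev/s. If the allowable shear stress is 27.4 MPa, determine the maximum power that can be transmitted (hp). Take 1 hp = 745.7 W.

J = πd⁴/32 = π(0.395)⁴/32 = 2.390×10^-3 m⁴.
T_max = τ_allow·J/r = 2.74×10^7 × 2.390×10^-3 / 0.198 = 331600 N·m.
ω = 2π·1.08 = 6.786 rad/s, so P_max = T_max·ω = 2.250×10^6 W.

3020 hp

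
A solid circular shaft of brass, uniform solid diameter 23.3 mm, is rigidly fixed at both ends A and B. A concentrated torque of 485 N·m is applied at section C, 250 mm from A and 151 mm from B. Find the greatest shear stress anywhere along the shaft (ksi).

17.7 ksi

With uniform GJ and both ends fixed, compatibility θ_AC = θ_CB gives T_A·a = T_B·b, together with T_A + T_B = T₀.
T_A = T₀·b/(a+b) = 485.0·151/401.0 = 182.6 N·m; T_B = 302.4 N·m.
τ in each portion: τ_AC = 7.35×10^7 Pa, τ_CB = 1.22×10^8 Pa; maximum is in CB.
τ_max = T_CB·r/J = 302.4·0.0117/2.89×10^-8 = 1.217×10^8 Pa.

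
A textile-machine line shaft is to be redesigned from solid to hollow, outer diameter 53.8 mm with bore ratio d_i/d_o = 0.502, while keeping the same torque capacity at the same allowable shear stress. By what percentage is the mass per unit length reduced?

21.9 %

Equal τ_max and T ⇒ the solid shaft needs d_s³ = d_o³(1−k⁴), so d_s = 53.8·(1−0.502⁴)^(1/3) = 52.64 mm.
Area ratio A_h/A_s = d_o²(1−k²)/d_s² = (1−k²)/(1−k⁴)^(2/3) = 0.7814.
Mass saving = 1 − 0.7814 = 21.9 %.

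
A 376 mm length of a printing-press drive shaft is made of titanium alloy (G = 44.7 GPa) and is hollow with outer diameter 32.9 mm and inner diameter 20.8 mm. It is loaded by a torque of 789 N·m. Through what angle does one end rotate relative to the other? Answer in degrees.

J = π(d_o⁴ − d_i⁴)/32 = π(0.0329⁴ − 0.0208⁴)/32 = 9.665×10^-8 m⁴.
θ = T·L/(G·J) = 789.0 × 0.376 / (44.7×10⁹ × 9.665×10^-8) = 0.06867 rad.

3.93°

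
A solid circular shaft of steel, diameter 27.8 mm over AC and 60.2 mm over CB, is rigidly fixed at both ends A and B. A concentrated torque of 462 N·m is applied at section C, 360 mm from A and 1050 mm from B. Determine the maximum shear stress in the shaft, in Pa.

1.28e7 Pa

Compatibility: T_A·a/J_AC = T_B·b/J_CB with T_A + T_B = T₀.
J_AC = 5.86×10^-8 m⁴, J_CB = 1.29×10^-6 m⁴, so T_A = T₀·(J_AC/a)/((J_AC/a)+(J_CB/b)) = 54.10 N·m, T_B = 407.9 N·m.
τ in each portion: τ_AC = 1.28×10^7 Pa, τ_CB = 9.52×10^6 Pa; maximum is in AC.
τ_max = T_AC·r/J = 54.10·0.0139/5.86×10^-8 = 1.283×10^7 Pa.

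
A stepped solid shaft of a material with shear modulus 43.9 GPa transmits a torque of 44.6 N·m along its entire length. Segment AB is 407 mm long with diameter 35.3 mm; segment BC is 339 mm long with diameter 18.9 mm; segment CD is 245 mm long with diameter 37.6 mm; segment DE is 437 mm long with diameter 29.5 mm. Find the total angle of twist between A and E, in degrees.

2.15°

J_AB = π(0.0353)⁴/32 = 1.52×10^-7 m⁴; J_BC = π(0.0189)⁴/32 = 1.25×10^-8 m⁴; J_CD = π(0.0376)⁴/32 = 1.96×10^-7 m⁴; J_DE = π(0.0295)⁴/32 = 7.44×10^-8 m⁴.
θ = (T/G)·Σ L_i/J_i = (44.60/43.9×10⁹)·(0.407/1.52×10^-7 + 0.339/1.25×10^-8 + 0.245/1.96×10^-7 + 0.437/7.44×10^-8) = 0.03745 rad.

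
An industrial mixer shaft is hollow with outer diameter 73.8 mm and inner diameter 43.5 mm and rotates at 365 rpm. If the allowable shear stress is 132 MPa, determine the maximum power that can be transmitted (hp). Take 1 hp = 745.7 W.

470 hp

J = π(d_o⁴ − d_i⁴)/32 = π(0.0738⁴ − 0.0435⁴)/32 = 2.561×10^-6 m⁴.
T_max = τ_allow·J/r = 1.32×10^8 × 2.561×10^-6 / 0.0369 = 9160 N·m.
ω = 2π·365/60 = 38.22 rad/s, so P_max = T_max·ω = 3.501×10^5 W.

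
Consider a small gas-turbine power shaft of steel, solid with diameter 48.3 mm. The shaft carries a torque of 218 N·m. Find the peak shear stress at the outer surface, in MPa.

J = πd⁴/32 = π(0.0483)⁴/32 = 5.343×10^-7 m⁴.
τ_max = T·r/J = 218.0 × 0.0241 / 5.343×10^-7 = 9.853×10^6 Pa.

9.85 MPa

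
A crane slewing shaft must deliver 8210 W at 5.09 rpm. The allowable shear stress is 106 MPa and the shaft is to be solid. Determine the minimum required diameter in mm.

ω = 2π·5.09/60 = 0.5330 rad/s, so T = P/ω = 8210 / 0.5330 = 15400 N·m.
For a solid shaft τ_max = 16T/(πd³), so d = (16T/(π τ_allow))^(1/3) = (16·15400/(π·1.06×10^8))^(1/3) = 0.09045 m.

90.5 mm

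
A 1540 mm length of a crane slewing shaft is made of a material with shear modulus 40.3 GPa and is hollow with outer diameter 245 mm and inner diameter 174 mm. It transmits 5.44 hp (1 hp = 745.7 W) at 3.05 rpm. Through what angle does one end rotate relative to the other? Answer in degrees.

ω = 2π·3.05/60 = 0.3194 rad/s, so T = P/ω = 5.44×745.7 / 0.3194 = 12700 N·m.
J = π(d_o⁴ − d_i⁴)/32 = π(0.245⁴ − 0.174⁴)/32 = 2.637×10^-4 m⁴.
θ = T·L/(G·J) = 12700 × 1.54 / (40.3×10⁹ × 2.637×10^-4) = 1.840×10^-3 rad.

0.105°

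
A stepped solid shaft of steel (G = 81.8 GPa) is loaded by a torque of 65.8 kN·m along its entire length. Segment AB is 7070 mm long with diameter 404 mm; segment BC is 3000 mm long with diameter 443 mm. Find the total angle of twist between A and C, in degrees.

0.161°

J_AB = π(0.404)⁴/32 = 2.62×10^-3 m⁴; J_BC = π(0.443)⁴/32 = 3.78×10^-3 m⁴.
θ = (T/G)·Σ L_i/J_i = (65800/81.8×10⁹)·(7.07/2.62×10^-3 + 3.00/3.78×10^-3) = 2.813×10^-3 rad.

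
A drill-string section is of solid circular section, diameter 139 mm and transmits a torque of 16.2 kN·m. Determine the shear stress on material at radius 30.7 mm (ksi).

J = πd⁴/32 = π(0.139)⁴/32 = 3.665×10^-5 m⁴.
Shear stress varies linearly with radius: τ = T·r/J = 16200 × 0.0307 / 3.665×10^-5 = 1.357×10^7 Pa.

1.97 ksi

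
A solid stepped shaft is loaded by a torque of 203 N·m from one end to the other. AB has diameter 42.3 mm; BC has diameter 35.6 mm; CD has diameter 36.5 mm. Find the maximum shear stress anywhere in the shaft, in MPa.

Under the same torque, τ_max = 16T/(πd³) is largest where d is smallest — segment BC (d = 35.6 mm).
τ_max = 16·203.0/(π·(0.0356)³) = 2.291×10^7 Pa.

22.9 MPa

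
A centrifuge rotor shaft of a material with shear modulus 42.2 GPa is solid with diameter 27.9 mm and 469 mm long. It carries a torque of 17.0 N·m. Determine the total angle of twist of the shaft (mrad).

3.18 mrad

J = πd⁴/32 = π(0.0279)⁴/32 = 5.949×10^-8 m⁴.
θ = T·L/(G·J) = 17.00 × 0.469 / (42.2×10⁹ × 5.949×10^-8) = 3.176×10^-3 rad.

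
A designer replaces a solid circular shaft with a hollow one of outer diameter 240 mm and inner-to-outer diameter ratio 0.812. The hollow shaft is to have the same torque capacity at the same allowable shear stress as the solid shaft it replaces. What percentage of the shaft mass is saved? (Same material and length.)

Equal τ_max and T ⇒ the solid shaft needs d_s³ = d_o³(1−k⁴), so d_s = 240·(1−0.812⁴)^(1/3) = 198.4 mm.
Area ratio A_h/A_s = d_o²(1−k²)/d_s² = (1−k²)/(1−k⁴)^(2/3) = 0.4983.
Mass saving = 1 − 0.4983 = 50.2 %.

50.2 %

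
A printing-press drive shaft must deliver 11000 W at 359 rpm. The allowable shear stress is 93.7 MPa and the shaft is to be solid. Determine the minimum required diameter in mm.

ω = 2π·359/60 = 37.59 rad/s, so T = P/ω = 11000 / 37.59 = 292.6 N·m.
For a solid shaft τ_max = 16T/(πd³), so d = (16T/(π τ_allow))^(1/3) = (16·292.6/(π·9.37×10^7))^(1/3) = 0.02515 m.

25.1 mm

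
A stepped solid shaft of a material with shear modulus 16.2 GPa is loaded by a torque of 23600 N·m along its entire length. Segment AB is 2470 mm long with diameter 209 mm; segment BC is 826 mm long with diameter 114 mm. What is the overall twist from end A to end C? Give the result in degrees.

5.26°

J_AB = π(0.209)⁴/32 = 1.87×10^-4 m⁴; J_BC = π(0.114)⁴/32 = 1.66×10^-5 m⁴.
θ = (T/G)·Σ L_i/J_i = (23600/16.2×10⁹)·(2.47/1.87×10^-4 + 0.826/1.66×10^-5) = 0.09178 rad.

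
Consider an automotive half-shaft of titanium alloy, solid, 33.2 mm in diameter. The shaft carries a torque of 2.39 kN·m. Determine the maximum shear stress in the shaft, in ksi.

48.2 ksi

J = πd⁴/32 = π(0.0332)⁴/32 = 1.193×10^-7 m⁴.
τ_max = T·r/J = 2390 × 0.0166 / 1.193×10^-7 = 3.326×10^8 Pa.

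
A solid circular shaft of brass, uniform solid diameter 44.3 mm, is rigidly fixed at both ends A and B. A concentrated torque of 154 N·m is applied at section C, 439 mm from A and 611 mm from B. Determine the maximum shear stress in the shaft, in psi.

761 psi

With uniform GJ and both ends fixed, compatibility θ_AC = θ_CB gives T_A·a = T_B·b, together with T_A + T_B = T₀.
T_A = T₀·b/(a+b) = 154.0·611/1050 = 89.61 N·m; T_B = 64.39 N·m.
τ in each portion: τ_AC = 5.25×10^6 Pa, τ_CB = 3.77×10^6 Pa; maximum is in AC.
τ_max = T_AC·r/J = 89.61·0.0221/3.78×10^-7 = 5.250×10^6 Pa.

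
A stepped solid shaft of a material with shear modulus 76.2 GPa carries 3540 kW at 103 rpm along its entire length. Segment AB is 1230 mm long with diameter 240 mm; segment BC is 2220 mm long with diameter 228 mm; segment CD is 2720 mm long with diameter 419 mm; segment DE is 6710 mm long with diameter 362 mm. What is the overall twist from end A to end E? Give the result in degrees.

4.20°

ω = 2π·103/60 = 10.79 rad/s, so T = P/ω = 3540×10³ / 10.79 = 328200 N·m.
J_AB = π(0.240)⁴/32 = 3.26×10^-4 m⁴; J_BC = π(0.228)⁴/32 = 2.65×10^-4 m⁴; J_CD = π(0.419)⁴/32 = 3.03×10^-3 m⁴; J_DE = π(0.362)⁴/32 = 1.69×10^-3 m⁴.
θ = (T/G)·Σ L_i/J_i = (328200/76.2×10⁹)·(1.23/3.26×10^-4 + 2.22/2.65×10^-4 + 2.72/3.03×10^-3 + 6.71/1.69×10^-3) = 0.07332 rad.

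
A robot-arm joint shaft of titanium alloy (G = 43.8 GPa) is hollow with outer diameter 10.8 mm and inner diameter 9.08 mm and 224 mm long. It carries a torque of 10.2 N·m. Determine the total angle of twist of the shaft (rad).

0.0781 rad

J = π(d_o⁴ − d_i⁴)/32 = π(0.0108⁴ − 0.00908⁴)/32 = 6.683×10^-10 m⁴.
θ = T·L/(G·J) = 10.20 × 0.224 / (43.8×10⁹ × 6.683×10^-10) = 0.07805 rad.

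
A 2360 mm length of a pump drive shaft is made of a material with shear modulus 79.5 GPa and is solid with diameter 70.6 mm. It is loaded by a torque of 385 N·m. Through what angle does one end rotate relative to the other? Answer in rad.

J = πd⁴/32 = π(0.0706)⁴/32 = 2.439×10^-6 m⁴.
θ = T·L/(G·J) = 385.0 × 2.36 / (79.5×10⁹ × 2.439×10^-6) = 4.686×10^-3 rad.

0.00469 rad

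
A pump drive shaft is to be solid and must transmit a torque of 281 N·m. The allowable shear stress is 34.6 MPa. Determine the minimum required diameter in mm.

For a solid shaft τ_max = 16T/(πd³), so d = (16T/(π τ_allow))^(1/3) = (16·281.0/(π·3.46×10^7))^(1/3) = 0.03458 m.

34.6 mm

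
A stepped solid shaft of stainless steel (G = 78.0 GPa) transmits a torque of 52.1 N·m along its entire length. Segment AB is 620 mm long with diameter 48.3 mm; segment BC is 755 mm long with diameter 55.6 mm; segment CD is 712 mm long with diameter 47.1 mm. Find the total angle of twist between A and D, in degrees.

0.132°

J_AB = π(0.0483)⁴/32 = 5.34×10^-7 m⁴; J_BC = π(0.0556)⁴/32 = 9.38×10^-7 m⁴; J_CD = π(0.0471)⁴/32 = 4.83×10^-7 m⁴.
θ = (T/G)·Σ L_i/J_i = (52.10/78.0×10⁹)·(0.620/5.34×10^-7 + 0.755/9.38×10^-7 + 0.712/4.83×10^-7) = 2.297×10^-3 rad.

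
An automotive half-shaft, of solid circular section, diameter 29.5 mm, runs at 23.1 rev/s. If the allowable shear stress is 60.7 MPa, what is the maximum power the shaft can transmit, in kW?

J = πd⁴/32 = π(0.0295)⁴/32 = 7.435×10^-8 m⁴.
T_max = τ_allow·J/r = 6.07×10^7 × 7.435×10^-8 / 0.0147 = 306.0 N·m.
ω = 2π·23.1 = 145.1 rad/s, so P_max = T_max·ω = 4.441×10^4 W.

44.4 kW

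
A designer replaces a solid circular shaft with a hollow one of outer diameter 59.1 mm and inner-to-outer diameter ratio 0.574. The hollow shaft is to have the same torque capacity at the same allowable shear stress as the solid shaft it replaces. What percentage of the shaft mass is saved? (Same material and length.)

Equal τ_max and T ⇒ the solid shaft needs d_s³ = d_o³(1−k⁴), so d_s = 59.1·(1−0.574⁴)^(1/3) = 56.88 mm.
Area ratio A_h/A_s = d_o²(1−k²)/d_s² = (1−k²)/(1−k⁴)^(2/3) = 0.7239.
Mass saving = 1 − 0.7239 = 27.6 %.

27.6 %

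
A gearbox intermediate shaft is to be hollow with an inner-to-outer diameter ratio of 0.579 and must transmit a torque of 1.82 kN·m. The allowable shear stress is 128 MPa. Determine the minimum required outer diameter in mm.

For a hollow shaft with d_i/d_o = 0.579: τ_max = 16T/(π d_o³ (1−k⁴)), so d_o = [16T/(π τ_allow (1−k⁴))]^(1/3) = [16·1820/(π·1.28×10^8·0.8876)]^(1/3) = 0.04337 m.

43.4 mm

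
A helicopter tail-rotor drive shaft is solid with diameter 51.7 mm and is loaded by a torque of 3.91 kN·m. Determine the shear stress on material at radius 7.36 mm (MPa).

41.0 MPa

J = πd⁴/32 = π(0.0517)⁴/32 = 7.014×10^-7 m⁴.
Shear stress varies linearly with radius: τ = T·r/J = 3910 × 0.00736 / 7.014×10^-7 = 4.103×10^7 Pa.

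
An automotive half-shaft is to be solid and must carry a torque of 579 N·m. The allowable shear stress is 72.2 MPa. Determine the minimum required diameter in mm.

For a solid shaft τ_max = 16T/(πd³), so d = (16T/(π τ_allow))^(1/3) = (16·579.0/(π·7.22×10^7))^(1/3) = 0.03444 m.

34.4 mm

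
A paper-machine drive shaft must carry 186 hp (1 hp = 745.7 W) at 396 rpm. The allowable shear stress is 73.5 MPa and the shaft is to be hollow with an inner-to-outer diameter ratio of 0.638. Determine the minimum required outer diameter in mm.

ω = 2π·396/60 = 41.47 rad/s, so T = P/ω = 186×745.7 / 41.47 = 3345 N·m.
For a hollow shaft with d_i/d_o = 0.638: τ_max = 16T/(π d_o³ (1−k⁴)), so d_o = [16T/(π τ_allow (1−k⁴))]^(1/3) = [16·3345/(π·7.35×10^7·0.8343)]^(1/3) = 0.06525 m.

65.2 mm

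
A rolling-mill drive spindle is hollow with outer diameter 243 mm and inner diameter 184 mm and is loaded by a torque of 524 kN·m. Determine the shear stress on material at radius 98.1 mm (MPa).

J = π(d_o⁴ − d_i⁴)/32 = π(0.243⁴ − 0.184⁴)/32 = 2.298×10^-4 m⁴.
Shear stress varies linearly with radius: τ = T·r/J = 524000 × 0.0981 / 2.298×10^-4 = 2.237×10^8 Pa.

224 MPa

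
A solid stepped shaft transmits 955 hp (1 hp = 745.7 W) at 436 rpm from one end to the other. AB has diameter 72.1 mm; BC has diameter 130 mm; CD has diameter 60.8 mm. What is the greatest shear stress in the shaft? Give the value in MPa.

353 MPa

ω = 2π·436/60 = 45.66 rad/s, so T = P/ω = 955×745.7 / 45.66 = 15600 N·m.
Under the same torque, τ_max = 16T/(πd³) is largest where d is smallest — segment CD (d = 60.8 mm).
τ_max = 16·15600/(π·(0.0608)³) = 3.534×10^8 Pa.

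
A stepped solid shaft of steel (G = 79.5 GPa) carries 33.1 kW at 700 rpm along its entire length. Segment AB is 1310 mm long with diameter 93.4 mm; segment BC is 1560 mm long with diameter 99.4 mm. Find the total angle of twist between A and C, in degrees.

0.110°

ω = 2π·700/60 = 73.30 rad/s, so T = P/ω = 33.1×10³ / 73.30 = 451.5 N·m.
J_AB = π(0.0934)⁴/32 = 7.47×10^-6 m⁴; J_BC = π(0.0994)⁴/32 = 9.58×10^-6 m⁴.
θ = (T/G)·Σ L_i/J_i = (451.5/79.5×10⁹)·(1.31/7.47×10^-6 + 1.56/9.58×10^-6) = 1.920×10^-3 rad.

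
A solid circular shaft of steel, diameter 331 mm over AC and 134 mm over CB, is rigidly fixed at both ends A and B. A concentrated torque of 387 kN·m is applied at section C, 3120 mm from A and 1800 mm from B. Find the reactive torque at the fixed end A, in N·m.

Compatibility: T_A·a/J_AC = T_B·b/J_CB with T_A + T_B = T₀.
J_AC = 1.18×10^-3 m⁴, J_CB = 3.17×10^-5 m⁴, so T_A = T₀·(J_AC/a)/((J_AC/a)+(J_CB/b)) = 369800 N·m, T_B = 17220 N·m.

370000 N·m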